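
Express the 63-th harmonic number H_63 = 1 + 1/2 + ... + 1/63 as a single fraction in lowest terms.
H_63 = 310559566510213034489743057/65681493561267903750631200

Direct summation: H_63 = 1 + 1/2 + ... + 1/63. The least common denominator is lcm(1, ..., 63) = 591133442051411133755680800; over this denominator the numerator is 591133442051411133755680800 + 295566721025705566877840400 + 197044480683803711251893600 + 147783360512852783438920200 + 118226688410282226751136160 + 98522240341901855625946800 + 84447634578773019107954400 + 73891680256426391719460100 + 65681493561267903750631200 + 59113344205141113375568080 + 53739403822855557614152800 + 49261120170950927812973400 + 45471803234723933365821600 + 42223817289386509553977200 + 39408896136760742250378720 + 36945840128213195859730050 + 34772555414788890220922400 + 32840746780633951875315600 + 31112286423758480723983200 + 29556672102570556687784040 + 28149211526257673035984800 + 26869701911427778807076400 + 25701454002235266685029600 + 24630560085475463906486700 + 23645337682056445350227232 + 22735901617361966682910800 + 21893831187089301250210400 + 21111908644693254776988600 + 20383911794876245991575200 + 19704448068380371125189360 + 19068820711335843024376800 + 18472920064106597929865025 + 17913134607618519204717600 + 17386277707394445110461200 + 16889526915754603821590880 + 16420373390316975937657800 + 15976579514903003615018400 + 15556143211879240361991600 + 15157267744907977788607200 + 14778336051285278343892020 + 14417888830522222774528800 + 14074605763128836517992400 + 13747289350032817064085600 + 13434850955713889403538200 + 13136298712253580750126240 + 12850727001117633342514800 + 12577307277689598590546400 + 12315280042737731953243350 + 12063947796967574158279200 + 11822668841028222675113616 + 11590851804929630073640800 + 11367950808680983341455400 + 11153461170781342146333600 + 10946915593544650625105200 + 10747880764571111522830560 + 10555954322346627388494300 + 10370762141252826907994400 + 10191955897438122995787600 + 10019210882227307351791200 + 9852224034190185562594680 + 9690712164777231700912800 + 9534410355667921512188400 + 9383070508752557678661600 = 2795036098591917310407687513, so H_63 = 2795036098591917310407687513/591133442051411133755680800; reducing by gcd(2795036098591917310407687513, 591133442051411133755680800) = 9 gives 310559566510213034489743057/65681493561267903750631200 ≈ 4.72827. (The PNT-adjacent estimate ln(63) + γ ≈ 4.72035 matches within O(1/n).)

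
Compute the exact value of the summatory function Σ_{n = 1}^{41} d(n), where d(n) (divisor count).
Σ_{n ≤ 41} d(n) = 160

Compute d(n) for each 1 ≤ n ≤ 41: d(1) = 1, d(2) = 2, d(3) = 2, d(4) = 3, d(5) = 2, d(6) = 4, d(7) = 2, d(8) = 4, d(9) = 3, d(10) = 4, d(11) = 2, d(12) = 6, d(13) = 2, d(14) = 4, d(15) = 4, d(16) = 5, d(17) = 2, d(18) = 6, d(19) = 2, d(20) = 6, d(21) = 4, d(22) = 4, d(23) = 2, d(24) = 8, d(25) = 3, d(26) = 4, d(27) = 4, d(28) = 6, d(29) = 2, d(30) = 8, d(31) = 2, d(32) = 6, d(33) = 4, d(34) = 4, d(35) = 4, d(36) = 9, d(37) = 2, d(38) = 4, d(39) = 4, d(40) = 8, d(41) = 2. Summing all 41 values: 160. (Dirichlet's divisor formula: Σ_{n ≤ x} d(n) = x ln(x) + (2γ − 1) x + O(√x). For x = 41, the asymptotic estimate is ≈ 158.59.)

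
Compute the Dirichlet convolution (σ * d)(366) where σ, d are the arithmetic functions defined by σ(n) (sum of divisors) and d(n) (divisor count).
(σ * d)(366) = 1920

Divisors of 366: [1, 2, 3, 6, 61, 122, 183, 366]. For each d | 366:
  d = 1: σ(1) · d(366/1) = 1 · 8 = 8
  d = 2: σ(2) · d(366/2) = 3 · 4 = 12
  d = 3: σ(3) · d(366/3) = 4 · 4 = 16
  d = 6: σ(6) · d(366/6) = 12 · 2 = 24
  d = 61: σ(61) · d(366/61) = 62 · 4 = 248
  d = 122: σ(122) · d(366/122) = 186 · 2 = 372
  d = 183: σ(183) · d(366/183) = 248 · 2 = 496
  d = 366: σ(366) · d(366/366) = 744 · 1 = 744
Summing: (σ * d)(366) = 8 + 12 + 16 + 24 + 248 + 372 + 496 + 744 = 1920.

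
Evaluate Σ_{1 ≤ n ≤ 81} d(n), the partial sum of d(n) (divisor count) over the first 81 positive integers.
Σ_{n ≤ 81} d(n) = 373

Compute d(n) for each 1 ≤ n ≤ 81: d(1) = 1, d(2) = 2, d(3) = 2, d(4) = 3, d(5) = 2, d(6) = 4, d(7) = 2, d(8) = 4, d(9) = 3, d(10) = 4, d(11) = 2, d(12) = 6, d(13) = 2, d(14) = 4, d(15) = 4, d(16) = 5, d(17) = 2, d(18) = 6, d(19) = 2, d(20) = 6, d(21) = 4, d(22) = 4, d(23) = 2, d(24) = 8, d(25) = 3, d(26) = 4, d(27) = 4, d(28) = 6, d(29) = 2, d(30) = 8, d(31) = 2, d(32) = 6, d(33) = 4, d(34) = 4, d(35) = 4, d(36) = 9, d(37) = 2, d(38) = 4, d(39) = 4, d(40) = 8, d(41) = 2, d(42) = 8, d(43) = 2, d(44) = 6, d(45) = 6, d(46) = 4, d(47) = 2, d(48) = 10, d(49) = 3, d(50) = 6, d(51) = 4, d(52) = 6, d(53) = 2, d(54) = 8, d(55) = 4, d(56) = 8, d(57) = 4, d(58) = 4, d(59) = 2, d(60) = 12, d(61) = 2, d(62) = 4, d(63) = 6, d(64) = 7, d(65) = 4, d(66) = 8, d(67) = 2, d(68) = 6, d(69) = 4, d(70) = 8, d(71) = 2, d(72) = 12, d(73) = 2, d(74) = 4, d(75) = 6, d(76) = 6, d(77) = 4, d(78) = 8, d(79) = 2, d(80) = 10, d(81) = 5. Summing all 81 values: 373. (Dirichlet's divisor formula: Σ_{n ≤ x} d(n) = x ln(x) + (2γ − 1) x + O(√x). For x = 81, the asymptotic estimate is ≈ 368.46.)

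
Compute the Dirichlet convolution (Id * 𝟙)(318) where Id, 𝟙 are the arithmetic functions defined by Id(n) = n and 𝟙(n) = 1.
(Id * 𝟙)(318) = 648

Divisors of 318: [1, 2, 3, 6, 53, 106, 159, 318]. For each d | 318:
  d = 1: Id(1) · 𝟙(318/1) = 1 · 1 = 1
  d = 2: Id(2) · 𝟙(318/2) = 2 · 1 = 2
  d = 3: Id(3) · 𝟙(318/3) = 3 · 1 = 3
  d = 6: Id(6) · 𝟙(318/6) = 6 · 1 = 6
  d = 53: Id(53) · 𝟙(318/53) = 53 · 1 = 53
  d = 106: Id(106) · 𝟙(318/106) = 106 · 1 = 106
  d = 159: Id(159) · 𝟙(318/159) = 159 · 1 = 159
  d = 318: Id(318) · 𝟙(318/318) = 318 · 1 = 318
Summing: (Id * 𝟙)(318) = 1 + 2 + 3 + 6 + 53 + 106 + 159 + 318 = 648.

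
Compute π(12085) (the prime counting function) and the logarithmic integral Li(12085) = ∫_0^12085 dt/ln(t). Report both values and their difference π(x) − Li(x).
π(12085) = 1446;  Li(12085) ≈ 1470.15;  π(x) − Li(x) ≈ -24.15.

Direct count of primes ≤ 12085 gives π(12085) = 1446. Numerical evaluation of the logarithmic integral gives Li(12085) ≈ 1470.15. The difference π(x) − Li(x) ≈ -24.15 is typically negative for small/moderate x (Li(x) overestimates), though Littlewood's theorem shows this sign changes infinitely often.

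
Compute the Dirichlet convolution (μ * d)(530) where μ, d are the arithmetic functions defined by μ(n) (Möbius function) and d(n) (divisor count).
(μ * d)(530) = 1

Divisors of 530: [1, 2, 5, 10, 53, 106, 265, 530]. For each d | 530:
  d = 1: μ(1) · d(530/1) = 1 · 8 = 8
  d = 2: μ(2) · d(530/2) = -1 · 4 = -4
  d = 5: μ(5) · d(530/5) = -1 · 4 = -4
  d = 10: μ(10) · d(530/10) = 1 · 2 = 2
  d = 53: μ(53) · d(530/53) = -1 · 4 = -4
  d = 106: μ(106) · d(530/106) = 1 · 2 = 2
  d = 265: μ(265) · d(530/265) = 1 · 2 = 2
  d = 530: μ(530) · d(530/530) = -1 · 1 = -1
Summing: (μ * d)(530) = 8 + -4 + -4 + 2 + -4 + 2 + 2 + -1 = 1.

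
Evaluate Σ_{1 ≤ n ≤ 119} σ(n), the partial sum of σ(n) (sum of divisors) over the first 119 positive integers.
Σ_{n ≤ 119} σ(n) = 11613

Compute σ(n) for each 1 ≤ n ≤ 119: σ(1) = 1, σ(2) = 3, σ(3) = 4, σ(4) = 7, σ(5) = 6, σ(6) = 12, σ(7) = 8, σ(8) = 15, σ(9) = 13, σ(10) = 18, σ(11) = 12, σ(12) = 28, σ(13) = 14, σ(14) = 24, σ(15) = 24, σ(16) = 31, σ(17) = 18, σ(18) = 39, σ(19) = 20, σ(20) = 42, σ(21) = 32, σ(22) = 36, σ(23) = 24, σ(24) = 60, σ(25) = 31, σ(26) = 42, σ(27) = 40, σ(28) = 56, σ(29) = 30, σ(30) = 72, σ(31) = 32, σ(32) = 63, σ(33) = 48, σ(34) = 54, σ(35) = 48, σ(36) = 91, σ(37) = 38, σ(38) = 60, σ(39) = 56, σ(40) = 90, σ(41) = 42, σ(42) = 96, σ(43) = 44, σ(44) = 84, σ(45) = 78, σ(46) = 72, σ(47) = 48, σ(48) = 124, σ(49) = 57, σ(50) = 93, σ(51) = 72, σ(52) = 98, σ(53) = 54, σ(54) = 120, σ(55) = 72, σ(56) = 120, σ(57) = 80, σ(58) = 90, σ(59) = 60, σ(60) = 168, σ(61) = 62, σ(62) = 96, σ(63) = 104, σ(64) = 127, σ(65) = 84, σ(66) = 144, σ(67) = 68, σ(68) = 126, σ(69) = 96, σ(70) = 144, σ(71) = 72, σ(72) = 195, σ(73) = 74, σ(74) = 114, σ(75) = 124, σ(76) = 140, σ(77) = 96, σ(78) = 168, σ(79) = 80, σ(80) = 186, σ(81) = 121, σ(82) = 126, σ(83) = 84, σ(84) = 224, σ(85) = 108, σ(86) = 132, σ(87) = 120, σ(88) = 180, σ(89) = 90, σ(90) = 234, σ(91) = 112, σ(92) = 168, σ(93) = 128, σ(94) = 144, σ(95) = 120, σ(96) = 252, σ(97) = 98, σ(98) = 171, σ(99) = 156, σ(100) = 217, σ(101) = 102, σ(102) = 216, σ(103) = 104, σ(104) = 210, σ(105) = 192, σ(106) = 162, σ(107) = 108, σ(108) = 280, σ(109) = 110, σ(110) = 216, σ(111) = 152, σ(112) = 248, σ(113) = 114, σ(114) = 240, σ(115) = 144, σ(116) = 210, σ(117) = 182, σ(118) = 180, σ(119) = 144. Summing all 119 values: 11613. (Average order: Σ_{n ≤ x} σ(n) ~ (π²/12) x². For x = 119, (π²/12)·119² ≈ 11646.96.)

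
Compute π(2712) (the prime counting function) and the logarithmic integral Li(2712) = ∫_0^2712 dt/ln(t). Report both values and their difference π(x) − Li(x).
π(2712) = 395;  Li(2712) ≈ 406.56;  π(x) − Li(x) ≈ -11.56.

Direct count of primes ≤ 2712 gives π(2712) = 395. Numerical evaluation of the logarithmic integral gives Li(2712) ≈ 406.56. The difference π(x) − Li(x) ≈ -11.56 is typically negative for small/moderate x (Li(x) overestimates), though Littlewood's theorem shows this sign changes infinitely often.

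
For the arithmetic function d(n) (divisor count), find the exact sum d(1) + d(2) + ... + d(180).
Σ_{n ≤ 180} d(n) = 971

Compute d(n) for each 1 ≤ n ≤ 180: d(1) = 1, d(2) = 2, d(3) = 2, d(4) = 3, d(5) = 2, d(6) = 4, d(7) = 2, d(8) = 4, d(9) = 3, d(10) = 4, d(11) = 2, d(12) = 6, d(13) = 2, d(14) = 4, d(15) = 4, d(16) = 5, d(17) = 2, d(18) = 6, d(19) = 2, d(20) = 6, d(21) = 4, d(22) = 4, d(23) = 2, d(24) = 8, d(25) = 3, d(26) = 4, d(27) = 4, d(28) = 6, d(29) = 2, d(30) = 8, d(31) = 2, d(32) = 6, d(33) = 4, d(34) = 4, d(35) = 4, d(36) = 9, d(37) = 2, d(38) = 4, d(39) = 4, d(40) = 8, d(41) = 2, d(42) = 8, d(43) = 2, d(44) = 6, d(45) = 6, d(46) = 4, d(47) = 2, d(48) = 10, d(49) = 3, d(50) = 6, d(51) = 4, d(52) = 6, d(53) = 2, d(54) = 8, d(55) = 4, d(56) = 8, d(57) = 4, d(58) = 4, d(59) = 2, d(60) = 12, d(61) = 2, d(62) = 4, d(63) = 6, d(64) = 7, d(65) = 4, d(66) = 8, d(67) = 2, d(68) = 6, d(69) = 4, d(70) = 8, d(71) = 2, d(72) = 12, d(73) = 2, d(74) = 4, d(75) = 6, d(76) = 6, d(77) = 4, d(78) = 8, d(79) = 2, d(80) = 10, d(81) = 5, d(82) = 4, d(83) = 2, d(84) = 12, d(85) = 4, d(86) = 4, d(87) = 4, d(88) = 8, d(89) = 2, d(90) = 12, d(91) = 4, d(92) = 6, d(93) = 4, d(94) = 4, d(95) = 4, d(96) = 12, d(97) = 2, d(98) = 6, d(99) = 6, d(100) = 9, d(101) = 2, d(102) = 8, d(103) = 2, d(104) = 8, d(105) = 8, d(106) = 4, d(107) = 2, d(108) = 12, d(109) = 2, d(110) = 8, d(111) = 4, d(112) = 10, d(113) = 2, d(114) = 8, d(115) = 4, d(116) = 6, d(117) = 6, d(118) = 4, d(119) = 4, d(120) = 16, d(121) = 3, d(122) = 4, d(123) = 4, d(124) = 6, d(125) = 4, d(126) = 12, d(127) = 2, d(128) = 8, d(129) = 4, d(130) = 8, d(131) = 2, d(132) = 12, d(133) = 4, d(134) = 4, d(135) = 8, d(136) = 8, d(137) = 2, d(138) = 8, d(139) = 2, d(140) = 12, d(141) = 4, d(142) = 4, d(143) = 4, d(144) = 15, d(145) = 4, d(146) = 4, d(147) = 6, d(148) = 6, d(149) = 2, d(150) = 12, d(151) = 2, d(152) = 8, d(153) = 6, d(154) = 8, d(155) = 4, d(156) = 12, d(157) = 2, d(158) = 4, d(159) = 4, d(160) = 12, d(161) = 4, d(162) = 10, d(163) = 2, d(164) = 6, d(165) = 8, d(166) = 4, d(167) = 2, d(168) = 16, d(169) = 3, d(170) = 8, d(171) = 6, d(172) = 6, d(173) = 2, d(174) = 8, d(175) = 6, d(176) = 10, d(177) = 4, d(178) = 4, d(179) = 2, d(180) = 18. Summing all 180 values: 971. (Dirichlet's divisor formula: Σ_{n ≤ x} d(n) = x ln(x) + (2γ − 1) x + O(√x). For x = 180, the asymptotic estimate is ≈ 962.53.)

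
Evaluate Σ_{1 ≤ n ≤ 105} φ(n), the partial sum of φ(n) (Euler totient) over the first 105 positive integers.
Σ_{n ≤ 105} φ(n) = 3374

Compute φ(n) for each 1 ≤ n ≤ 105: φ(1) = 1, φ(2) = 1, φ(3) = 2, φ(4) = 2, φ(5) = 4, φ(6) = 2, φ(7) = 6, φ(8) = 4, φ(9) = 6, φ(10) = 4, φ(11) = 10, φ(12) = 4, φ(13) = 12, φ(14) = 6, φ(15) = 8, φ(16) = 8, φ(17) = 16, φ(18) = 6, φ(19) = 18, φ(20) = 8, φ(21) = 12, φ(22) = 10, φ(23) = 22, φ(24) = 8, φ(25) = 20, φ(26) = 12, φ(27) = 18, φ(28) = 12, φ(29) = 28, φ(30) = 8, φ(31) = 30, φ(32) = 16, φ(33) = 20, φ(34) = 16, φ(35) = 24, φ(36) = 12, φ(37) = 36, φ(38) = 18, φ(39) = 24, φ(40) = 16, φ(41) = 40, φ(42) = 12, φ(43) = 42, φ(44) = 20, φ(45) = 24, φ(46) = 22, φ(47) = 46, φ(48) = 16, φ(49) = 42, φ(50) = 20, φ(51) = 32, φ(52) = 24, φ(53) = 52, φ(54) = 18, φ(55) = 40, φ(56) = 24, φ(57) = 36, φ(58) = 28, φ(59) = 58, φ(60) = 16, φ(61) = 60, φ(62) = 30, φ(63) = 36, φ(64) = 32, φ(65) = 48, φ(66) = 20, φ(67) = 66, φ(68) = 32, φ(69) = 44, φ(70) = 24, φ(71) = 70, φ(72) = 24, φ(73) = 72, φ(74) = 36, φ(75) = 40, φ(76) = 36, φ(77) = 60, φ(78) = 24, φ(79) = 78, φ(80) = 32, φ(81) = 54, φ(82) = 40, φ(83) = 82, φ(84) = 24, φ(85) = 64, φ(86) = 42, φ(87) = 56, φ(88) = 40, φ(89) = 88, φ(90) = 24, φ(91) = 72, φ(92) = 44, φ(93) = 60, φ(94) = 46, φ(95) = 72, φ(96) = 32, φ(97) = 96, φ(98) = 42, φ(99) = 60, φ(100) = 40, φ(101) = 100, φ(102) = 32, φ(103) = 102, φ(104) = 48, φ(105) = 48. Summing all 105 values: 3374. (Average order: Σ_{n ≤ x} φ(n) ~ (3/π²) x². For x = 105, (3/π²)·105² ≈ 3351.20.)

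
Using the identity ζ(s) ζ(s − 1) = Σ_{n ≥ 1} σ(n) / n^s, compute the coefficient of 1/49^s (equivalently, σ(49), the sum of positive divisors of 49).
σ(49) = 57

In the product (Σ m^0/m^s)(Σ k / k^s) = Σ (Σ_{d | n} d) / n^s, the coefficient of 1/n^s is σ(n) = Σ_{d | n} d. For n = 49, divisors are [1, 7, 49]; summing: σ(49) = 57.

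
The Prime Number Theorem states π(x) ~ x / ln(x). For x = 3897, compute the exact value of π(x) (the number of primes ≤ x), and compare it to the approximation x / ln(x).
π(3897) = 539;  x/ln(x) ≈ 471.34;  relative error ≈ 12.55%.

Directly count primes up to 3897: π(3897) = 539. The PNT approximation gives 3897/ln(3897) ≈ 3897/8.26796 ≈ 471.34. Relative error (π(x) − x/ln(x)) / π(x) ≈ 12.55%; the approximation is known to undercount slightly (Li(x) is a better estimate).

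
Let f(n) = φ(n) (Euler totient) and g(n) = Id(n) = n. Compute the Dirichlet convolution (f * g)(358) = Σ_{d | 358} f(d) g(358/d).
(φ * Id)(358) = 1071

Divisors of 358: [1, 2, 179, 358]. For each d | 358:
  d = 1: φ(1) · Id(358/1) = 1 · 358 = 358
  d = 2: φ(2) · Id(358/2) = 1 · 179 = 179
  d = 179: φ(179) · Id(358/179) = 178 · 2 = 356
  d = 358: φ(358) · Id(358/358) = 178 · 1 = 178
Summing: (φ * Id)(358) = 358 + 179 + 356 + 178 = 1071.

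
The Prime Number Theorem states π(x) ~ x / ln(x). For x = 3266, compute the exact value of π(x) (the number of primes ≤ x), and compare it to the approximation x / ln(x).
π(3266) = 461;  x/ln(x) ≈ 403.64;  relative error ≈ 12.44%.

Directly count primes up to 3266: π(3266) = 461. The PNT approximation gives 3266/ln(3266) ≈ 3266/8.09132 ≈ 403.64. Relative error (π(x) − x/ln(x)) / π(x) ≈ 12.44%; the approximation is known to undercount slightly (Li(x) is a better estimate).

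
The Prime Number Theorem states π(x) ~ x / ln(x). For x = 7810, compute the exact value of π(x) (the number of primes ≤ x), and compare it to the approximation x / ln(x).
π(7810) = 987;  x/ln(x) ≈ 871.34;  relative error ≈ 11.72%.

Directly count primes up to 7810: π(7810) = 987. The PNT approximation gives 7810/ln(7810) ≈ 7810/8.96316 ≈ 871.34. Relative error (π(x) − x/ln(x)) / π(x) ≈ 11.72%; the approximation is known to undercount slightly (Li(x) is a better estimate).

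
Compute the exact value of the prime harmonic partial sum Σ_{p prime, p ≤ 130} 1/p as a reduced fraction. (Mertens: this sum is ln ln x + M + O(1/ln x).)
Σ 1/p = 7457575819106455685806801283735357697478405891621/4014476939333036189094441199026045136645885247730

π(130) = 31, so the primes ≤ 130 are [2, 3, 5, 7, 11, 13, 17, 19, 23, 29, 31, 37, 41, 43, 47, 53, 59, 61, 67, 71, 73, 79, 83, 89, 97, 101, 103, 107, 109, 113, 127]. Summing 1/p over these primes: 7457575819106455685806801283735357697478405891621/4014476939333036189094441199026045136645885247730 ≈ 1.8577. Mertens estimate ln ln(130) + 0.2615 ≈ 1.8441.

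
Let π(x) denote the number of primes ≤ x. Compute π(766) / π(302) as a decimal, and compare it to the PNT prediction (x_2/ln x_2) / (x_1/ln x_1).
π(766)/π(302) = 135/62 ≈ 2.1774;  PNT prediction ≈ 2.1809.

π(302) = 62 and π(766) = 135, so π(766)/π(302) ≈ 2.1774. The PNT-predicted ratio is (766/ln(766)) / (302/ln(302)) ≈ 2.1809. The two agree to within a few percent, as expected.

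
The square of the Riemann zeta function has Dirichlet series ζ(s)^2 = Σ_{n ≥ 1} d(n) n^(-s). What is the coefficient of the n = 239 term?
d(239) = 2

ζ(s)^2 = (Σ 1/m^s)(Σ 1/k^s). The coefficient of 1/n^s in the product is the number of ordered pairs (m, k) with mk = n, which equals d(n). For n = 239, divisors are [1, 239], so d(239) = 2.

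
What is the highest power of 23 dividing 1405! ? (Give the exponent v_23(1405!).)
v_23(1405!) = 63

Legendre's formula: v_p(n!) = Σ_{k ≥ 1} ⌊n / p^k⌋. For p = 23, n = 1405, the terms are:
  ⌊1405/23^1⌋ = ⌊1405/23⌋ = 61
  ⌊1405/23^2⌋ = ⌊1405/529⌋ = 2
(the next term ⌊1405/23^3⌋ = 0, terminating the sum). Summing: v_23(1405!) = 61 + 2 = 63.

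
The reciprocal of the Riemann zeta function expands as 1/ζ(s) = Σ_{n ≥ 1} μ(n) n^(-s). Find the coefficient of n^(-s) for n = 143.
μ(143) = 1

Factor n = 143 = 11 · 13. μ(n) = 0 if any exponent ≥ 2 (not squarefree); otherwise μ(n) = (−1)^{ω(n)} where ω(n) is the number of distinct prime factors. Applying: μ(143) = 1.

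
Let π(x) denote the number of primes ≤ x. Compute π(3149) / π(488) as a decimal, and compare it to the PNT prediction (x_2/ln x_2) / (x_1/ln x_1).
π(3149)/π(488) = 446/93 ≈ 4.7957;  PNT prediction ≈ 4.9592.

π(488) = 93 and π(3149) = 446, so π(3149)/π(488) ≈ 4.7957. The PNT-predicted ratio is (3149/ln(3149)) / (488/ln(488)) ≈ 4.9592. The two agree to within a few percent, as expected.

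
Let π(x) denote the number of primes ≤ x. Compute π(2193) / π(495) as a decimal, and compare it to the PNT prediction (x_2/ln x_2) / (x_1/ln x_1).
π(2193)/π(495) = 327/94 ≈ 3.4787;  PNT prediction ≈ 3.5731.

π(495) = 94 and π(2193) = 327, so π(2193)/π(495) ≈ 3.4787. The PNT-predicted ratio is (2193/ln(2193)) / (495/ln(495)) ≈ 3.5731. The two agree to within a few percent, as expected.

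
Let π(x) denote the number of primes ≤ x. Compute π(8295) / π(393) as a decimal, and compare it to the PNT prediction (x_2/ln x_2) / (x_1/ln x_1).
π(8295)/π(393) = 1041/77 ≈ 13.5195;  PNT prediction ≈ 13.9735.

π(393) = 77 and π(8295) = 1041, so π(8295)/π(393) ≈ 13.5195. The PNT-predicted ratio is (8295/ln(8295)) / (393/ln(393)) ≈ 13.9735. The two agree to within a few percent, as expected.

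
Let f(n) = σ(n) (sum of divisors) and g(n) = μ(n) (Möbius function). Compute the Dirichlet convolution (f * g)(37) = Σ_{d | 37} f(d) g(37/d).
(σ * μ)(37) = 37

Divisors of 37: [1, 37]. For each d | 37:
  d = 1: σ(1) · μ(37/1) = 1 · -1 = -1
  d = 37: σ(37) · μ(37/37) = 38 · 1 = 38
Summing: (σ * μ)(37) = -1 + 38 = 37.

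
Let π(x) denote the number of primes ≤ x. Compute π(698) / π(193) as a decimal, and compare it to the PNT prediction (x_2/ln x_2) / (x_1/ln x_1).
π(698)/π(193) = 125/44 ≈ 2.8409;  PNT prediction ≈ 2.9066.

π(193) = 44 and π(698) = 125, so π(698)/π(193) ≈ 2.8409. The PNT-predicted ratio is (698/ln(698)) / (193/ln(193)) ≈ 2.9066. The two agree to within a few percent, as expected.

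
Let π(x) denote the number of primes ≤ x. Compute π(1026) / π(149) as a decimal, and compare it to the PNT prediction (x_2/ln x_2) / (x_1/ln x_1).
π(1026)/π(149) = 172/35 ≈ 4.9143;  PNT prediction ≈ 4.9697.

π(149) = 35 and π(1026) = 172, so π(1026)/π(149) ≈ 4.9143. The PNT-predicted ratio is (1026/ln(1026)) / (149/ln(149)) ≈ 4.9697. The two agree to within a few percent, as expected.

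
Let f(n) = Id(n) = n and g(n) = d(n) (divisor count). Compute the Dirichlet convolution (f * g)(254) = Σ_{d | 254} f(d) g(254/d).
(Id * d)(254) = 516

Divisors of 254: [1, 2, 127, 254]. For each d | 254:
  d = 1: Id(1) · d(254/1) = 1 · 4 = 4
  d = 2: Id(2) · d(254/2) = 2 · 2 = 4
  d = 127: Id(127) · d(254/127) = 127 · 2 = 254
  d = 254: Id(254) · d(254/254) = 254 · 1 = 254
Summing: (Id * d)(254) = 4 + 4 + 254 + 254 = 516.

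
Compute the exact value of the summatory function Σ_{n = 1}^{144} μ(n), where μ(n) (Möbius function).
Σ_{n ≤ 144} μ(n) = -1

Compute μ(n) for each 1 ≤ n ≤ 144: μ(1) = 1, μ(2) = -1, μ(3) = -1, μ(4) = 0, μ(5) = -1, μ(6) = 1, μ(7) = -1, μ(8) = 0, μ(9) = 0, μ(10) = 1, μ(11) = -1, μ(12) = 0, μ(13) = -1, μ(14) = 1, μ(15) = 1, μ(16) = 0, μ(17) = -1, μ(18) = 0, μ(19) = -1, μ(20) = 0, μ(21) = 1, μ(22) = 1, μ(23) = -1, μ(24) = 0, μ(25) = 0, μ(26) = 1, μ(27) = 0, μ(28) = 0, μ(29) = -1, μ(30) = -1, μ(31) = -1, μ(32) = 0, μ(33) = 1, μ(34) = 1, μ(35) = 1, μ(36) = 0, μ(37) = -1, μ(38) = 1, μ(39) = 1, μ(40) = 0, μ(41) = -1, μ(42) = -1, μ(43) = -1, μ(44) = 0, μ(45) = 0, μ(46) = 1, μ(47) = -1, μ(48) = 0, μ(49) = 0, μ(50) = 0, μ(51) = 1, μ(52) = 0, μ(53) = -1, μ(54) = 0, μ(55) = 1, μ(56) = 0, μ(57) = 1, μ(58) = 1, μ(59) = -1, μ(60) = 0, μ(61) = -1, μ(62) = 1, μ(63) = 0, μ(64) = 0, μ(65) = 1, μ(66) = -1, μ(67) = -1, μ(68) = 0, μ(69) = 1, μ(70) = -1, μ(71) = -1, μ(72) = 0, μ(73) = -1, μ(74) = 1, μ(75) = 0, μ(76) = 0, μ(77) = 1, μ(78) = -1, μ(79) = -1, μ(80) = 0, μ(81) = 0, μ(82) = 1, μ(83) = -1, μ(84) = 0, μ(85) = 1, μ(86) = 1, μ(87) = 1, μ(88) = 0, μ(89) = -1, μ(90) = 0, μ(91) = 1, μ(92) = 0, μ(93) = 1, μ(94) = 1, μ(95) = 1, μ(96) = 0, μ(97) = -1, μ(98) = 0, μ(99) = 0, μ(100) = 0, μ(101) = -1, μ(102) = -1, μ(103) = -1, μ(104) = 0, μ(105) = -1, μ(106) = 1, μ(107) = -1, μ(108) = 0, μ(109) = -1, μ(110) = -1, μ(111) = 1, μ(112) = 0, μ(113) = -1, μ(114) = -1, μ(115) = 1, μ(116) = 0, μ(117) = 0, μ(118) = 1, μ(119) = 1, μ(120) = 0, μ(121) = 0, μ(122) = 1, μ(123) = 1, μ(124) = 0, μ(125) = 0, μ(126) = 0, μ(127) = -1, μ(128) = 0, μ(129) = 1, μ(130) = -1, μ(131) = -1, μ(132) = 0, μ(133) = 1, μ(134) = 1, μ(135) = 0, μ(136) = 0, μ(137) = -1, μ(138) = -1, μ(139) = -1, μ(140) = 0, μ(141) = 1, μ(142) = 1, μ(143) = 1, μ(144) = 0. Summing all 144 values: -1. (Mertens function M(x) = Σ_{n ≤ x} μ(n); on average M(x) should be small (PNT ⟺ M(x) = o(x)).)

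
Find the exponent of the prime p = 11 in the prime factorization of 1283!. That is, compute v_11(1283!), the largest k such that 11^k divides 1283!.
v_11(1283!) = 126

Legendre's formula: v_p(n!) = Σ_{k ≥ 1} ⌊n / p^k⌋. For p = 11, n = 1283, the terms are:
  ⌊1283/11^1⌋ = ⌊1283/11⌋ = 116
  ⌊1283/11^2⌋ = ⌊1283/121⌋ = 10
(the next term ⌊1283/11^3⌋ = 0, terminating the sum). Summing: v_11(1283!) = 116 + 10 = 126.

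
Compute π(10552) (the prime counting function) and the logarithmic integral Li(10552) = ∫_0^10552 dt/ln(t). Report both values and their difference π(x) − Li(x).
π(10552) = 1288;  Li(10552) ≈ 1305.89;  π(x) − Li(x) ≈ -17.89.

Direct count of primes ≤ 10552 gives π(10552) = 1288. Numerical evaluation of the logarithmic integral gives Li(10552) ≈ 1305.89. The difference π(x) − Li(x) ≈ -17.89 is typically negative for small/moderate x (Li(x) overestimates), though Littlewood's theorem shows this sign changes infinitely often.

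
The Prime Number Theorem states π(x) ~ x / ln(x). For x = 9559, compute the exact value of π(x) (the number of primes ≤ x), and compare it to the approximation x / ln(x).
π(9559) = 1183;  x/ln(x) ≈ 1042.96;  relative error ≈ 11.84%.

Directly count primes up to 9559: π(9559) = 1183. The PNT approximation gives 9559/ln(9559) ≈ 9559/9.16524 ≈ 1042.96. Relative error (π(x) − x/ln(x)) / π(x) ≈ 11.84%; the approximation is known to undercount slightly (Li(x) is a better estimate).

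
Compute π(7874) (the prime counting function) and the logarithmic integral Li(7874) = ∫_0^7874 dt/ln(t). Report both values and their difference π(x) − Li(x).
π(7874) = 994;  Li(7874) ≈ 1012.38;  π(x) − Li(x) ≈ -18.38.

Direct count of primes ≤ 7874 gives π(7874) = 994. Numerical evaluation of the logarithmic integral gives Li(7874) ≈ 1012.38. The difference π(x) − Li(x) ≈ -18.38 is typically negative for small/moderate x (Li(x) overestimates), though Littlewood's theorem shows this sign changes infinitely often.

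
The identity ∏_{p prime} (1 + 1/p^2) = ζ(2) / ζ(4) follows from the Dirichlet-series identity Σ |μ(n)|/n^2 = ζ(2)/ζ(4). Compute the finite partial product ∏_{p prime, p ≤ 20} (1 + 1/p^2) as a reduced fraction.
∏ = 6403780000/4257193941

The primes p ≤ 20 are [2, 3, 5, 7, 11, 13, 17, 19]. For each, (1 + 1/p^2) = (p^2 + 1)/p^2. Multiplying these fractions over p ∈ [2, 3, 5, 7, 11, 13, 17, 19] gives 6403780000/4257193941. (In the limit P → ∞ this tends to ζ(2)/ζ(4).)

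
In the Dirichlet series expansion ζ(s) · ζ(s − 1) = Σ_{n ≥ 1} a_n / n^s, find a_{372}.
σ(372) = 896

In the product (Σ m^0/m^s)(Σ k / k^s) = Σ (Σ_{d | n} d) / n^s, the coefficient of 1/n^s is σ(n) = Σ_{d | n} d. For n = 372, divisors are [1, 2, 3, 4, 6, 12, 31, 62, 93, 124, 186, 372]; summing: σ(372) = 896.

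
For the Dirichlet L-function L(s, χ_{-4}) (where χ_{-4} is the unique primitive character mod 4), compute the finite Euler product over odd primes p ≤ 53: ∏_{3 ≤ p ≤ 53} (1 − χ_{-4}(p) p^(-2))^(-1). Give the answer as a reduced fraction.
∏ = 6080498115610191266973991/6635764829241999360000000

The odd primes p ≤ 53 are [3, 5, 7, 11, 13, 17, 19, 23, 29, 31, 37, 41, 43, 47, 53]. For each, χ(p) = 1 if p ≡ 1 mod 4, χ(p) = −1 if p ≡ 3 mod 4. Taking (1 − χ(p)/p^2)^(-1) = p^2/(p^2 − χ(p)): (1 − (-1)/3^2)^(-1) · (1 − (1)/5^2)^(-1) · (1 − (-1)/7^2)^(-1) · (1 − (-1)/11^2)^(-1) · (1 − (1)/13^2)^(-1) · (1 − (1)/17^2)^(-1) · (1 − (-1)/19^2)^(-1) · (1 − (-1)/23^2)^(-1) · (1 − (1)/29^2)^(-1) · (1 − (-1)/31^2)^(-1) · (1 − (1)/37^2)^(-1) · (1 − (1)/41^2)^(-1) · (1 − (-1)/43^2)^(-1) · (1 − (-1)/47^2)^(-1) · (1 − (1)/53^2)^(-1) = 6080498115610191266973991/6635764829241999360000000.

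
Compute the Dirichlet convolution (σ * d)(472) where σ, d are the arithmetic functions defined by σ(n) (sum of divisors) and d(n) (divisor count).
(σ * d)(472) = 2604

Divisors of 472: [1, 2, 4, 8, 59, 118, 236, 472]. For each d | 472:
  d = 1: σ(1) · d(472/1) = 1 · 8 = 8
  d = 2: σ(2) · d(472/2) = 3 · 6 = 18
  d = 4: σ(4) · d(472/4) = 7 · 4 = 28
  d = 8: σ(8) · d(472/8) = 15 · 2 = 30
  d = 59: σ(59) · d(472/59) = 60 · 4 = 240
  d = 118: σ(118) · d(472/118) = 180 · 3 = 540
  d = 236: σ(236) · d(472/236) = 420 · 2 = 840
  d = 472: σ(472) · d(472/472) = 900 · 1 = 900
Summing: (σ * d)(472) = 8 + 18 + 28 + 30 + 240 + 540 + 840 + 900 = 2604.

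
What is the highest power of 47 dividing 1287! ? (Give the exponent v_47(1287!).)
v_47(1287!) = 27

Legendre's formula: v_p(n!) = Σ_{k ≥ 1} ⌊n / p^k⌋. For p = 47, n = 1287, the terms are:
  ⌊1287/47^1⌋ = ⌊1287/47⌋ = 27
(the next term ⌊1287/47^2⌋ = 0, terminating the sum). Summing: v_47(1287!) = 27 = 27.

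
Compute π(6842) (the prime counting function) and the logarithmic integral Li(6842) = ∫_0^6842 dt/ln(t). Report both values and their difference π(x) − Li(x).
π(6842) = 881;  Li(6842) ≈ 896.46;  π(x) − Li(x) ≈ -15.46.

Direct count of primes ≤ 6842 gives π(6842) = 881. Numerical evaluation of the logarithmic integral gives Li(6842) ≈ 896.46. The difference π(x) − Li(x) ≈ -15.46 is typically negative for small/moderate x (Li(x) overestimates), though Littlewood's theorem shows this sign changes infinitely often.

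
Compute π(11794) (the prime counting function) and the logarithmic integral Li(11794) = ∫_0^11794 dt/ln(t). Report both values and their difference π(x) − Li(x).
π(11794) = 1413;  Li(11794) ≈ 1439.15;  π(x) − Li(x) ≈ -26.15.

Direct count of primes ≤ 11794 gives π(11794) = 1413. Numerical evaluation of the logarithmic integral gives Li(11794) ≈ 1439.15. The difference π(x) − Li(x) ≈ -26.15 is typically negative for small/moderate x (Li(x) overestimates), though Littlewood's theorem shows this sign changes infinitely often.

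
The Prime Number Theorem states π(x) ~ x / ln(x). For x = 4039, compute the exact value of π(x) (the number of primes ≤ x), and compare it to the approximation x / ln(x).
π(4039) = 557;  x/ln(x) ≈ 486.41;  relative error ≈ 12.67%.

Directly count primes up to 4039: π(4039) = 557. The PNT approximation gives 4039/ln(4039) ≈ 4039/8.30375 ≈ 486.41. Relative error (π(x) − x/ln(x)) / π(x) ≈ 12.67%; the approximation is known to undercount slightly (Li(x) is a better estimate).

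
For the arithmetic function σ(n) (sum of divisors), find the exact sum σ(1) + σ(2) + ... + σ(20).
Σ_{n ≤ 20} σ(n) = 339

Compute σ(n) for each 1 ≤ n ≤ 20: σ(1) = 1, σ(2) = 3, σ(3) = 4, σ(4) = 7, σ(5) = 6, σ(6) = 12, σ(7) = 8, σ(8) = 15, σ(9) = 13, σ(10) = 18, σ(11) = 12, σ(12) = 28, σ(13) = 14, σ(14) = 24, σ(15) = 24, σ(16) = 31, σ(17) = 18, σ(18) = 39, σ(19) = 20, σ(20) = 42. Summing all 20 values: 339. (Average order: Σ_{n ≤ x} σ(n) ~ (π²/12) x². For x = 20, (π²/12)·20² ≈ 328.99.)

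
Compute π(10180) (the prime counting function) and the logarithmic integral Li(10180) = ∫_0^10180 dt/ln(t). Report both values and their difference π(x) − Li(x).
π(10180) = 1250;  Li(10180) ≈ 1265.66;  π(x) − Li(x) ≈ -15.66.

Direct count of primes ≤ 10180 gives π(10180) = 1250. Numerical evaluation of the logarithmic integral gives Li(10180) ≈ 1265.66. The difference π(x) − Li(x) ≈ -15.66 is typically negative for small/moderate x (Li(x) overestimates), though Littlewood's theorem shows this sign changes infinitely often.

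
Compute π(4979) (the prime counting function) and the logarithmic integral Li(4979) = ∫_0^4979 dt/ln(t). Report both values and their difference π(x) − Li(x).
π(4979) = 666;  Li(4979) ≈ 681.81;  π(x) − Li(x) ≈ -15.81.

Direct count of primes ≤ 4979 gives π(4979) = 666. Numerical evaluation of the logarithmic integral gives Li(4979) ≈ 681.81. The difference π(x) − Li(x) ≈ -15.81 is typically negative for small/moderate x (Li(x) overestimates), though Littlewood's theorem shows this sign changes infinitely often.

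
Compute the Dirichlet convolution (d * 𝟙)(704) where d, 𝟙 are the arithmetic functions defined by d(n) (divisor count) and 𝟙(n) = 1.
(d * 𝟙)(704) = 84

Divisors of 704: [1, 2, 4, 8, 11, 16, 22, 32, 44, 64, 88, 176, 352, 704]. For each d | 704:
  d = 1: d(1) · 𝟙(704/1) = 1 · 1 = 1
  d = 2: d(2) · 𝟙(704/2) = 2 · 1 = 2
  d = 4: d(4) · 𝟙(704/4) = 3 · 1 = 3
  d = 8: d(8) · 𝟙(704/8) = 4 · 1 = 4
  d = 11: d(11) · 𝟙(704/11) = 2 · 1 = 2
  d = 16: d(16) · 𝟙(704/16) = 5 · 1 = 5
  d = 22: d(22) · 𝟙(704/22) = 4 · 1 = 4
  d = 32: d(32) · 𝟙(704/32) = 6 · 1 = 6
  d = 44: d(44) · 𝟙(704/44) = 6 · 1 = 6
  d = 64: d(64) · 𝟙(704/64) = 7 · 1 = 7
  d = 88: d(88) · 𝟙(704/88) = 8 · 1 = 8
  d = 176: d(176) · 𝟙(704/176) = 10 · 1 = 10
  d = 352: d(352) · 𝟙(704/352) = 12 · 1 = 12
  d = 704: d(704) · 𝟙(704/704) = 14 · 1 = 14
Summing: (d * 𝟙)(704) = 1 + 2 + 3 + 4 + 2 + 5 + 4 + 6 + 6 + 7 + 8 + 10 + 12 + 14 = 84.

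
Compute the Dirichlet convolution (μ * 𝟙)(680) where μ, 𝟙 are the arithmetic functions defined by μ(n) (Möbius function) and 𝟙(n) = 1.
(μ * 𝟙)(680) = 0

Divisors of 680: [1, 2, 4, 5, 8, 10, 17, 20, 34, 40, 68, 85, 136, 170, 340, 680]. For each d | 680:
  d = 1: μ(1) · 𝟙(680/1) = 1 · 1 = 1
  d = 2: μ(2) · 𝟙(680/2) = -1 · 1 = -1
  d = 4: μ(4) · 𝟙(680/4) = 0 · 1 = 0
  d = 5: μ(5) · 𝟙(680/5) = -1 · 1 = -1
  d = 8: μ(8) · 𝟙(680/8) = 0 · 1 = 0
  d = 10: μ(10) · 𝟙(680/10) = 1 · 1 = 1
  d = 17: μ(17) · 𝟙(680/17) = -1 · 1 = -1
  d = 20: μ(20) · 𝟙(680/20) = 0 · 1 = 0
  d = 34: μ(34) · 𝟙(680/34) = 1 · 1 = 1
  d = 40: μ(40) · 𝟙(680/40) = 0 · 1 = 0
  d = 68: μ(68) · 𝟙(680/68) = 0 · 1 = 0
  d = 85: μ(85) · 𝟙(680/85) = 1 · 1 = 1
  d = 136: μ(136) · 𝟙(680/136) = 0 · 1 = 0
  d = 170: μ(170) · 𝟙(680/170) = -1 · 1 = -1
  d = 340: μ(340) · 𝟙(680/340) = 0 · 1 = 0
  d = 680: μ(680) · 𝟙(680/680) = 0 · 1 = 0
Summing: (μ * 𝟙)(680) = 1 + -1 + 0 + -1 + 0 + 1 + -1 + 0 + 1 + 0 + 0 + 1 + 0 + -1 + 0 + 0 = 0.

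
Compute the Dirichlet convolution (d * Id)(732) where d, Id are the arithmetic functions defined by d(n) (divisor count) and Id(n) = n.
(d * Id)(732) = 3465

Divisors of 732: [1, 2, 3, 4, 6, 12, 61, 122, 183, 244, 366, 732]. For each d | 732:
  d = 1: d(1) · Id(732/1) = 1 · 732 = 732
  d = 2: d(2) · Id(732/2) = 2 · 366 = 732
  d = 3: d(3) · Id(732/3) = 2 · 244 = 488
  d = 4: d(4) · Id(732/4) = 3 · 183 = 549
  d = 6: d(6) · Id(732/6) = 4 · 122 = 488
  d = 12: d(12) · Id(732/12) = 6 · 61 = 366
  d = 61: d(61) · Id(732/61) = 2 · 12 = 24
  d = 122: d(122) · Id(732/122) = 4 · 6 = 24
  d = 183: d(183) · Id(732/183) = 4 · 4 = 16
  d = 244: d(244) · Id(732/244) = 6 · 3 = 18
  d = 366: d(366) · Id(732/366) = 8 · 2 = 16
  d = 732: d(732) · Id(732/732) = 12 · 1 = 12
Summing: (d * Id)(732) = 732 + 732 + 488 + 549 + 488 + 366 + 24 + 24 + 16 + 18 + 16 + 12 = 3465.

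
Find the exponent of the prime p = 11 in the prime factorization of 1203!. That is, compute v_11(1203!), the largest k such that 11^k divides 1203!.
v_11(1203!) = 118

Legendre's formula: v_p(n!) = Σ_{k ≥ 1} ⌊n / p^k⌋. For p = 11, n = 1203, the terms are:
  ⌊1203/11^1⌋ = ⌊1203/11⌋ = 109
  ⌊1203/11^2⌋ = ⌊1203/121⌋ = 9
(the next term ⌊1203/11^3⌋ = 0, terminating the sum). Summing: v_11(1203!) = 109 + 9 = 118.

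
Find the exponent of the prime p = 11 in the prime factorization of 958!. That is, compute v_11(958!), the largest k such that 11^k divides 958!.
v_11(958!) = 94

Legendre's formula: v_p(n!) = Σ_{k ≥ 1} ⌊n / p^k⌋. For p = 11, n = 958, the terms are:
  ⌊958/11^1⌋ = ⌊958/11⌋ = 87
  ⌊958/11^2⌋ = ⌊958/121⌋ = 7
(the next term ⌊958/11^3⌋ = 0, terminating the sum). Summing: v_11(958!) = 87 + 7 = 94.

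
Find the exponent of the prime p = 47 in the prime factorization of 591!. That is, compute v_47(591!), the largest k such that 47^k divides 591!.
v_47(591!) = 12

Legendre's formula: v_p(n!) = Σ_{k ≥ 1} ⌊n / p^k⌋. For p = 47, n = 591, the terms are:
  ⌊591/47^1⌋ = ⌊591/47⌋ = 12
(the next term ⌊591/47^2⌋ = 0, terminating the sum). Summing: v_47(591!) = 12 = 12.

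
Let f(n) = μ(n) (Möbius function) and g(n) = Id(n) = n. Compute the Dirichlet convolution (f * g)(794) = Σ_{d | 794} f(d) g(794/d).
(μ * Id)(794) = 396

Divisors of 794: [1, 2, 397, 794]. For each d | 794:
  d = 1: μ(1) · Id(794/1) = 1 · 794 = 794
  d = 2: μ(2) · Id(794/2) = -1 · 397 = -397
  d = 397: μ(397) · Id(794/397) = -1 · 2 = -2
  d = 794: μ(794) · Id(794/794) = 1 · 1 = 1
Summing: (μ * Id)(794) = 794 + -397 + -2 + 1 = 396.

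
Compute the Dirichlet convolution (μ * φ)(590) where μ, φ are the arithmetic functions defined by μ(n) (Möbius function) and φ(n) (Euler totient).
(μ * φ)(590) = 0

Divisors of 590: [1, 2, 5, 10, 59, 118, 295, 590]. For each d | 590:
  d = 1: μ(1) · φ(590/1) = 1 · 232 = 232
  d = 2: μ(2) · φ(590/2) = -1 · 232 = -232
  d = 5: μ(5) · φ(590/5) = -1 · 58 = -58
  d = 10: μ(10) · φ(590/10) = 1 · 58 = 58
  d = 59: μ(59) · φ(590/59) = -1 · 4 = -4
  d = 118: μ(118) · φ(590/118) = 1 · 4 = 4
  d = 295: μ(295) · φ(590/295) = 1 · 1 = 1
  d = 590: μ(590) · φ(590/590) = -1 · 1 = -1
Summing: (μ * φ)(590) = 232 + -232 + -58 + 58 + -4 + 4 + 1 + -1 = 0.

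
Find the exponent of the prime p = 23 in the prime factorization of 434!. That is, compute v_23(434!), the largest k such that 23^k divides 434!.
v_23(434!) = 18

Legendre's formula: v_p(n!) = Σ_{k ≥ 1} ⌊n / p^k⌋. For p = 23, n = 434, the terms are:
  ⌊434/23^1⌋ = ⌊434/23⌋ = 18
(the next term ⌊434/23^2⌋ = 0, terminating the sum). Summing: v_23(434!) = 18 = 18.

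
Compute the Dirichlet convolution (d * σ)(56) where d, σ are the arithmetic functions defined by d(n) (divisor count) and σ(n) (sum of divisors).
(d * σ)(56) = 420

Divisors of 56: [1, 2, 4, 7, 8, 14, 28, 56]. For each d | 56:
  d = 1: d(1) · σ(56/1) = 1 · 120 = 120
  d = 2: d(2) · σ(56/2) = 2 · 56 = 112
  d = 4: d(4) · σ(56/4) = 3 · 24 = 72
  d = 7: d(7) · σ(56/7) = 2 · 15 = 30
  d = 8: d(8) · σ(56/8) = 4 · 8 = 32
  d = 14: d(14) · σ(56/14) = 4 · 7 = 28
  d = 28: d(28) · σ(56/28) = 6 · 3 = 18
  d = 56: d(56) · σ(56/56) = 8 · 1 = 8
Summing: (d * σ)(56) = 120 + 112 + 72 + 30 + 32 + 28 + 18 + 8 = 420.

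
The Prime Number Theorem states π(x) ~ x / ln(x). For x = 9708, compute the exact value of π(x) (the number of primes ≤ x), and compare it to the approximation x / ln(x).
π(9708) = 1197;  x/ln(x) ≈ 1057.44;  relative error ≈ 11.66%.

Directly count primes up to 9708: π(9708) = 1197. The PNT approximation gives 9708/ln(9708) ≈ 9708/9.18071 ≈ 1057.44. Relative error (π(x) − x/ln(x)) / π(x) ≈ 11.66%; the approximation is known to undercount slightly (Li(x) is a better estimate).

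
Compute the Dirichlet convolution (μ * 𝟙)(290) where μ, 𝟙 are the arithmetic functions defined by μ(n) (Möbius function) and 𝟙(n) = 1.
(μ * 𝟙)(290) = 0

Divisors of 290: [1, 2, 5, 10, 29, 58, 145, 290]. For each d | 290:
  d = 1: μ(1) · 𝟙(290/1) = 1 · 1 = 1
  d = 2: μ(2) · 𝟙(290/2) = -1 · 1 = -1
  d = 5: μ(5) · 𝟙(290/5) = -1 · 1 = -1
  d = 10: μ(10) · 𝟙(290/10) = 1 · 1 = 1
  d = 29: μ(29) · 𝟙(290/29) = -1 · 1 = -1
  d = 58: μ(58) · 𝟙(290/58) = 1 · 1 = 1
  d = 145: μ(145) · 𝟙(290/145) = 1 · 1 = 1
  d = 290: μ(290) · 𝟙(290/290) = -1 · 1 = -1
Summing: (μ * 𝟙)(290) = 1 + -1 + -1 + 1 + -1 + 1 + 1 + -1 = 0.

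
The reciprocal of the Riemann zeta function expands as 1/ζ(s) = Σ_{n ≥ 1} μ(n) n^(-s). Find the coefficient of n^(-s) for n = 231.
μ(231) = -1

Factor n = 231 = 3 · 7 · 11. μ(n) = 0 if any exponent ≥ 2 (not squarefree); otherwise μ(n) = (−1)^{ω(n)} where ω(n) is the number of distinct prime factors. Applying: μ(231) = -1.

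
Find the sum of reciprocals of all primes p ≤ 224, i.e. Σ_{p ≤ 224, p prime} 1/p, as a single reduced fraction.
Σ 1/p = 718699639327957473429492425322377115938612460993073775465130392853544377727917042657991/367009731827331916465034565550136732339800312955331782619462457039988073311157667212930

π(224) = 48, so the primes ≤ 224 are [2, 3, 5, 7, 11, 13, 17, 19, 23, 29, 31, 37, 41, 43, 47, 53, 59, 61, 67, 71, 73, 79, 83, 89, 97, 101, 103, 107, 109, 113, 127, 131, 137, 139, 149, 151, 157, 163, 167, 173, 179, 181, 191, 193, 197, 199, 211, 223]. Summing 1/p over these primes: 718699639327957473429492425322377115938612460993073775465130392853544377727917042657991/367009731827331916465034565550136732339800312955331782619462457039988073311157667212930 ≈ 1.9583. Mertens estimate ln ln(224) + 0.2615 ≈ 1.9501.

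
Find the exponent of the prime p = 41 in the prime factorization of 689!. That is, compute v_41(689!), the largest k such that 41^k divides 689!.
v_41(689!) = 16

Legendre's formula: v_p(n!) = Σ_{k ≥ 1} ⌊n / p^k⌋. For p = 41, n = 689, the terms are:
  ⌊689/41^1⌋ = ⌊689/41⌋ = 16
(the next term ⌊689/41^2⌋ = 0, terminating the sum). Summing: v_41(689!) = 16 = 16.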